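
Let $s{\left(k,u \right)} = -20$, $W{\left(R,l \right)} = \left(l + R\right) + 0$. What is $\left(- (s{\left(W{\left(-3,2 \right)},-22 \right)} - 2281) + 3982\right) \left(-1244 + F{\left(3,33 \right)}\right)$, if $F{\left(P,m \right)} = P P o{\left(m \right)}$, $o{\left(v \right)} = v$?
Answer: $-5950001$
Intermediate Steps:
$W{\left(R,l \right)} = R + l$ ($W{\left(R,l \right)} = \left(R + l\right) + 0 = R + l$)
$F{\left(P,m \right)} = m P^{2}$ ($F{\left(P,m \right)} = P P m = P^{2} m = m P^{2}$)
$\left(- (s{\left(W{\left(-3,2 \right)},-22 \right)} - 2281) + 3982\right) \left(-1244 + F{\left(3,33 \right)}\right) = \left(- (-20 - 2281) + 3982\right) \left(-1244 + 33 \cdot 3^{2}\right) = \left(\left(-1\right) \left(-2301\right) + 3982\right) \left(-1244 + 33 \cdot 9\right) = \left(2301 + 3982\right) \left(-1244 + 297\right) = 6283 \left(-947\right) = -5950001$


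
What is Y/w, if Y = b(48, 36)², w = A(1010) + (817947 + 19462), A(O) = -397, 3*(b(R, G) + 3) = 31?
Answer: 11/171207 ≈ 6.4250e-5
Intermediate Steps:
b(R, G) = 22/3 (b(R, G) = -3 + (⅓)*31 = -3 + 31/3 = 22/3)
w = 837012 (w = -397 + (817947 + 19462) = -397 + 837409 = 837012)
Y = 484/9 (Y = (22/3)² = 484/9 ≈ 53.778)
Y/w = (484/9)/837012 = (484/9)*(1/837012) = 11/171207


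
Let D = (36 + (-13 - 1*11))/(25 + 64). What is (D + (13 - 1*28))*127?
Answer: -168021/89 ≈ -1887.9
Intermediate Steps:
D = 12/89 (D = (36 + (-13 - 11))/89 = (36 - 24)*(1/89) = 12*(1/89) = 12/89 ≈ 0.13483)
(D + (13 - 1*28))*127 = (12/89 + (13 - 1*28))*127 = (12/89 + (13 - 28))*127 = (12/89 - 15)*127 = -1323/89*127 = -168021/89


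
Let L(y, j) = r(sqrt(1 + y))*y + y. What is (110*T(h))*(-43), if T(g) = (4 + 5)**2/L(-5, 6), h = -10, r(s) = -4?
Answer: -25542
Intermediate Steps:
L(y, j) = -3*y (L(y, j) = -4*y + y = -3*y)
T(g) = 27/5 (T(g) = (4 + 5)**2/((-3*(-5))) = 9**2/15 = 81*(1/15) = 27/5)
(110*T(h))*(-43) = (110*(27/5))*(-43) = 594*(-43) = -25542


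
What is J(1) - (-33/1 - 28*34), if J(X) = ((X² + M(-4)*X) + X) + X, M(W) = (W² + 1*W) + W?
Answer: 996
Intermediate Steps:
M(W) = W² + 2*W (M(W) = (W² + W) + W = (W + W²) + W = W² + 2*W)
J(X) = X² + 10*X (J(X) = ((X² + (-4*(2 - 4))*X) + X) + X = ((X² + (-4*(-2))*X) + X) + X = ((X² + 8*X) + X) + X = (X² + 9*X) + X = X² + 10*X)
J(1) - (-33/1 - 28*34) = 1*(10 + 1) - (-33/1 - 28*34) = 1*11 - (-33*1 - 952) = 11 - (-33 - 952) = 11 - 1*(-985) = 11 + 985 = 996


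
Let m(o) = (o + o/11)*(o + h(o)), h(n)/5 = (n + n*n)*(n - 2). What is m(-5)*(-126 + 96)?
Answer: -1269000/11 ≈ -1.1536e+5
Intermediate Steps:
h(n) = 5*(-2 + n)*(n + n²) (h(n) = 5*((n + n*n)*(n - 2)) = 5*((n + n²)*(-2 + n)) = 5*((-2 + n)*(n + n²)) = 5*(-2 + n)*(n + n²))
m(o) = 12*o*(o + 5*o*(-2 + o² - o))/11 (m(o) = (o + o/11)*(o + 5*o*(-2 + o² - o)) = (12*o/11)*(o + 5*o*(-2 + o² - o)) = 12*o*(o + 5*o*(-2 + o² - o))/11)
m(-5)*(-126 + 96) = ((12/11)*(-5)²*(-9 - 5*(-5) + 5*(-5)²))*(-126 + 96) = ((12/11)*25*(-9 + 25 + 5*25))*(-30) = ((12/11)*25*(-9 + 25 + 125))*(-30) = ((12/11)*25*141)*(-30) = (42300/11)*(-30) = -1269000/11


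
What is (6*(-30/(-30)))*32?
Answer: 192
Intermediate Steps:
(6*(-30/(-30)))*32 = (6*(-30*(-1/30)))*32 = (6*1)*32 = 6*32 = 192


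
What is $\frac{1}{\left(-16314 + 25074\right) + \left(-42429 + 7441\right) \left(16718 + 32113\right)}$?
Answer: $- \frac{1}{1708490268} \approx -5.8531 \cdot 10^{-10}$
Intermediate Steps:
$\frac{1}{\left(-16314 + 25074\right) + \left(-42429 + 7441\right) \left(16718 + 32113\right)} = \frac{1}{8760 - 1708499028} = \frac{1}{-1708490268} = - \frac{1}{1708490268}$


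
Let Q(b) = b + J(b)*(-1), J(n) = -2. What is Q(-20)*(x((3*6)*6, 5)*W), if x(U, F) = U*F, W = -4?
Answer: 38880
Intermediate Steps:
Q(b) = 2 + b (Q(b) = b - 2*(-1) = b + 2 = 2 + b)
x(U, F) = F*U
Q(-20)*(x((3*6)*6, 5)*W) = (2 - 20)*((5*((3*6)*6))*(-4)) = -18*5*(18*6)*(-4) = -18*5*108*(-4) = -9720*(-4) = -18*(-2160) = 38880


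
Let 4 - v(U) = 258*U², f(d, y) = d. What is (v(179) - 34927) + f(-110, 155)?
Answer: -8301611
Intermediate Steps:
v(U) = 4 - 258*U²
(v(179) - 34927) + f(-110, 155) = ((4 - 258*179²) - 34927) - 110 = ((4 - 258*32041) - 34927) - 110 = ((4 - 8266578) - 34927) - 110 = (-8266574 - 34927) - 110 = -8301501 - 110 = -8301611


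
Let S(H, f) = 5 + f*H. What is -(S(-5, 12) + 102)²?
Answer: -2209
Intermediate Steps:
S(H, f) = 5 + H*f
-(S(-5, 12) + 102)² = -((5 - 5*12) + 102)² = -((5 - 60) + 102)² = -(-55 + 102)² = -1*47² = -1*2209 = -2209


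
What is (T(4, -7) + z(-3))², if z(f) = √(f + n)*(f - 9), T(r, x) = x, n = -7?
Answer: -1391 + 168*I*√10 ≈ -1391.0 + 531.26*I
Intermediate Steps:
z(f) = √(-7 + f)*(-9 + f) (z(f) = √(f - 7)*(f - 9) = √(-7 + f)*(-9 + f))
(T(4, -7) + z(-3))² = (-7 + √(-7 - 3)*(-9 - 3))² = (-7 + √(-10)*(-12))² = (-7 + (I*√10)*(-12))² = (-7 - 12*I*√10)²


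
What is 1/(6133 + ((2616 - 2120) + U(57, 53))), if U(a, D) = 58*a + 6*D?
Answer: 1/10253 ≈ 9.7532e-5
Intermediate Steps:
U(a, D) = 6*D + 58*a
1/(6133 + ((2616 - 2120) + U(57, 53))) = 1/(6133 + ((2616 - 2120) + (6*53 + 58*57))) = 1/(6133 + (496 + (318 + 3306))) = 1/(6133 + (496 + 3624)) = 1/(6133 + 4120) = 1/10253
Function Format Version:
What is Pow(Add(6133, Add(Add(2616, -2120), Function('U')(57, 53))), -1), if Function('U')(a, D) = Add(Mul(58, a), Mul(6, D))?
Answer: Rational(1, 10253) ≈ 9.7532e-5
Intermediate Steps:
Function('U')(a, D) = Add(Mul(6, D), Mul(58, a))
Pow(Add(6133, Add(Add(2616, -2120), Function('U')(57, 53))), -1) = Pow(Add(6133, Add(Add(2616, -2120), Add(Mul(6, 53), Mul(58, 57)))), -1) = Pow(Add(6133, Add(496, Add(318, 3306))), -1) = Pow(Add(6133, Add(496, 3624)), -1) = Pow(Add(6133, 4120), -1) = Pow(10253, -1) = Rational(1, 10253)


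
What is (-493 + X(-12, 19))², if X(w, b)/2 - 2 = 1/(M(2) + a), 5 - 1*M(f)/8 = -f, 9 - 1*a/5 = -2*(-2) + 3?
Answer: 260370496/1089 ≈ 2.3909e+5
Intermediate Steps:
a = 10 (a = 45 - 5*(-2*(-2) + 3) = 45 - 5*(4 + 3) = 45 - 5*7 = 45 - 35 = 10)
M(f) = 40 + 8*f (M(f) = 40 - (-8)*f = 40 + 8*f)
X(w, b) = 133/33 (X(w, b) = 4 + 2/((40 + 8*2) + 10) = 4 + 2/((40 + 16) + 10) = 4 + 2/(56 + 10) = 4 + 2/66 = 4 + 2*(1/66) = 4 + 1/33 = 133/33)
(-493 + X(-12, 19))² = (-493 + 133/33)² = (-16136/33)² = 260370496/1089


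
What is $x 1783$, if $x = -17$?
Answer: $-30311$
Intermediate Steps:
$x 1783 = \left(-17\right) 1783 = -30311$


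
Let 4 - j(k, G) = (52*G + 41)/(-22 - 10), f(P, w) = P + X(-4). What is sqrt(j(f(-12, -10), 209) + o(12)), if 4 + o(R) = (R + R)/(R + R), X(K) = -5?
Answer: sqrt(21882)/8 ≈ 18.491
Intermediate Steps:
f(P, w) = -5 + P (f(P, w) = P - 5 = -5 + P)
o(R) = -3 (o(R) = -4 + (R + R)/(R + R) = -4 + (2*R)/((2*R)) = -4 + (2*R)*(1/(2*R)) = -4 + 1 = -3)
j(k, G) = 169/32 + 13*G/8 (j(k, G) = 4 - (52*G + 41)/(-22 - 10) = 4 - (41 + 52*G)/(-32) = 4 - (41 + 52*G)*(-1)/32 = 4 - (-41/32 - 13*G/8) = 4 + (41/32 + 13*G/8) = 169/32 + 13*G/8)
sqrt(j(f(-12, -10), 209) + o(12)) = sqrt((169/32 + (13/8)*209) - 3) = sqrt((169/32 + 2717/8) - 3) = sqrt(11037/32 - 3) = sqrt(10941/32) = sqrt(21882)/8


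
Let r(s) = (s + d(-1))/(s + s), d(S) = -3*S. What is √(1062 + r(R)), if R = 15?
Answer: √26565/5 ≈ 32.598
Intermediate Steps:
r(s) = (3 + s)/(2*s) (r(s) = (s - 3*(-1))/(s + s) = (s + 3)/((2*s)) = (3 + s)*(1/(2*s)) = (3 + s)/(2*s))
√(1062 + r(R)) = √(1062 + (½)*(3 + 15)/15) = √(1062 + (½)*(1/15)*18) = √(1062 + ⅗) = √(5313/5) = √26565/5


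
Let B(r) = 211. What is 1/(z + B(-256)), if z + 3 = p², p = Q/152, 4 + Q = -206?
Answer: 5776/1212433 ≈ 0.0047640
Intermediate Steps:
Q = -210 (Q = -4 - 206 = -210)
p = -105/76 (p = -210/152 = -210*1/152 = -105/76 ≈ -1.3816)
z = -6303/5776 (z = -3 + (-105/76)² = -3 + 11025/5776 = -6303/5776 ≈ -1.0912)
1/(z + B(-256)) = 1/(-6303/5776 + 211) = 1/(1212433/5776) = 5776/1212433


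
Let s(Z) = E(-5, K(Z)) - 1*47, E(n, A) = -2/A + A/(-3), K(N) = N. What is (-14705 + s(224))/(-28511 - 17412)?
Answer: 4981763/15430128 ≈ 0.32286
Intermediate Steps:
E(n, A) = -2/A - A/3 (E(n, A) = -2/A + A*(-⅓) = -2/A - A/3)
s(Z) = -47 - 2/Z - Z/3 (s(Z) = (-2/Z - Z/3) - 1*47 = (-2/Z - Z/3) - 47 = -47 - 2/Z - Z/3)
(-14705 + s(224))/(-28511 - 17412) = (-14705 + (-47 - 2/224 - ⅓*224))/(-28511 - 17412) = (-14705 + (-47 - 2*1/224 - 224/3))/(-45923) = (-14705 + (-47 - 1/112 - 224/3))*(-1/45923) = (-14705 - 40883/336)*(-1/45923) = -4981763/336*(-1/45923) = 4981763/15430128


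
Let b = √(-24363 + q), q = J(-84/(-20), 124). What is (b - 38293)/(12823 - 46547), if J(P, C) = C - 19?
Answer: 38293/33724 - I*√24258/33724 ≈ 1.1355 - 0.0046184*I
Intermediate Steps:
J(P, C) = -19 + C
q = 105 (q = -19 + 124 = 105)
b = I*√24258 (b = √(-24363 + 105) = √(-24258) = I*√24258 ≈ 155.75*I)
(b - 38293)/(12823 - 46547) = (I*√24258 - 38293)/(12823 - 46547) = (-38293 + I*√24258)/(-33724) = (-38293 + I*√24258)*(-1/33724) = 38293/33724 - I*√24258/33724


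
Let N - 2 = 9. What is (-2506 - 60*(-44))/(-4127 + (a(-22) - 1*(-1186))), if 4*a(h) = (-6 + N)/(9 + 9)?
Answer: -9648/211747 ≈ -0.045564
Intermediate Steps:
N = 11 (N = 2 + 9 = 11)
a(h) = 5/72 (a(h) = ((-6 + 11)/(9 + 9))/4 = (5/18)/4 = (5*(1/18))/4 = (1/4)*(5/18) = 5/72)
(-2506 - 60*(-44))/(-4127 + (a(-22) - 1*(-1186))) = (-2506 - 60*(-44))/(-4127 + (5/72 - 1*(-1186))) = (-2506 + 2640)/(-4127 + (5/72 + 1186)) = 134/(-4127 + 85397/72) = 134/(-211747/72) = 134*(-72/211747) = -9648/211747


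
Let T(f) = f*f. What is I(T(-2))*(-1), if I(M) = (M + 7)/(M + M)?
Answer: -11/8 ≈ -1.3750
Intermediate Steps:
T(f) = f**2
I(M) = (7 + M)/(2*M) (I(M) = (7 + M)/((2*M)) = (7 + M)*(1/(2*M)) = (7 + M)/(2*M))
I(T(-2))*(-1) = ((7 + (-2)**2)/(2*((-2)**2)))*(-1) = ((1/2)*(7 + 4)/4)*(-1) = ((1/2)*(1/4)*11)*(-1) = (11/8)*(-1) = -11/8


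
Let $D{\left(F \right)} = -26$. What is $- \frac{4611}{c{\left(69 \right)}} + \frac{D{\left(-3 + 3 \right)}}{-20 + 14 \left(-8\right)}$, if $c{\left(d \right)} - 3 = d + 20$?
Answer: $- \frac{151565}{3036} \approx -49.923$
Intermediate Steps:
$c{\left(d \right)} = 23 + d$ ($c{\left(d \right)} = 3 + \left(d + 20\right) = 3 + \left(20 + d\right) = 23 + d$)
$- \frac{4611}{c{\left(69 \right)}} + \frac{D{\left(-3 + 3 \right)}}{-20 + 14 \left(-8\right)} = - \frac{4611}{23 + 69} - \frac{26}{-20 + 14 \left(-8\right)} = - \frac{4611}{92} - \frac{26}{-20 - 112} = \left(-4611\right) \frac{1}{92} - \frac{26}{-132} = - \frac{4611}{92} - - \frac{13}{66} = - \frac{4611}{92} + \frac{13}{66} = - \frac{151565}{3036}$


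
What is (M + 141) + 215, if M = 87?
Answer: 443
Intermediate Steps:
(M + 141) + 215 = (87 + 141) + 215 = 228 + 215 = 443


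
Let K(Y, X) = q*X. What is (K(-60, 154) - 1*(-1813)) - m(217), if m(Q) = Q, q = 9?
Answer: 2982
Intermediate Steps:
K(Y, X) = 9*X
(K(-60, 154) - 1*(-1813)) - m(217) = (9*154 - 1*(-1813)) - 1*217 = (1386 + 1813) - 217 = 3199 - 217 = 2982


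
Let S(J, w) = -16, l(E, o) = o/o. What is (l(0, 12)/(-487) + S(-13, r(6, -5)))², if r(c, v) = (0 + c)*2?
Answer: 60730849/237169 ≈ 256.07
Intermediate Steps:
l(E, o) = 1
r(c, v) = 2*c (r(c, v) = c*2 = 2*c)
(l(0, 12)/(-487) + S(-13, r(6, -5)))² = (1/(-487) - 16)² = (1*(-1/487) - 16)² = (-1/487 - 16)² = (-7793/487)² = 60730849/237169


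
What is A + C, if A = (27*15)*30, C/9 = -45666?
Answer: -398844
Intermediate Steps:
C = -410994 (C = 9*(-45666) = -410994)
A = 12150 (A = 405*30 = 12150)
A + C = 12150 - 410994 = -398844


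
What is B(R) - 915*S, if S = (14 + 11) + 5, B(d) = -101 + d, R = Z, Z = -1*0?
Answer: -27551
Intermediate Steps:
Z = 0
R = 0
S = 30 (S = 25 + 5 = 30)
B(R) - 915*S = (-101 + 0) - 915*30 = -101 - 27450 = -27551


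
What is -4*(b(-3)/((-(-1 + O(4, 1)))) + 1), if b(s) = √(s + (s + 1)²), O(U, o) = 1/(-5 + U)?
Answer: -6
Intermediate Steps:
b(s) = √(s + (1 + s)²)
-4*(b(-3)/((-(-1 + O(4, 1)))) + 1) = -4*(√(-3 + (1 - 3)²)/((-(-1 + 1/(-5 + 4)))) + 1) = -4*(√(-3 + (-2)²)/((-(-1 + 1/(-1)))) + 1) = -4*(√(-3 + 4)/((-(-1 - 1))) + 1) = -4*(√1/((-1*(-2))) + 1) = -4*(1/2 + 1) = -4*(1*(½) + 1) = -4*(½ + 1) = -4*3/2 = -6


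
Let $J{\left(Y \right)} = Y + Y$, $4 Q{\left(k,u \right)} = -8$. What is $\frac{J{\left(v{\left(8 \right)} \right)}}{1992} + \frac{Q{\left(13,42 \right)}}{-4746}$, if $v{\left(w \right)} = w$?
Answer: $\frac{555}{65653} \approx 0.0084535$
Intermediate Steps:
$Q{\left(k,u \right)} = -2$ ($Q{\left(k,u \right)} = \frac{1}{4} \left(-8\right) = -2$)
$J{\left(Y \right)} = 2 Y$
$\frac{J{\left(v{\left(8 \right)} \right)}}{1992} + \frac{Q{\left(13,42 \right)}}{-4746} = \frac{2 \cdot 8}{1992} - \frac{2}{-4746} = 16 \cdot \frac{1}{1992} - - \frac{1}{2373} = \frac{2}{249} + \frac{1}{2373} = \frac{555}{65653}$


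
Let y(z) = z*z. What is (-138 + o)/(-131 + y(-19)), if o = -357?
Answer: -99/46 ≈ -2.1522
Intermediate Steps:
y(z) = z²
(-138 + o)/(-131 + y(-19)) = (-138 - 357)/(-131 + (-19)²) = -495/(-131 + 361) = -495/230 = -495*1/230 = -99/46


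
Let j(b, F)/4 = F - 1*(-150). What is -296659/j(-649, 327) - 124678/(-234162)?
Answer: -1282007021/8273724 ≈ -154.95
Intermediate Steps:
j(b, F) = 600 + 4*F (j(b, F) = 4*(F - 1*(-150)) = 4*(F + 150) = 4*(150 + F) = 600 + 4*F)
-296659/j(-649, 327) - 124678/(-234162) = -296659/(600 + 4*327) - 124678/(-234162) = -296659/(600 + 1308) - 124678*(-1/234162) = -296659/1908 + 62339/117081 = -1282007021/8273724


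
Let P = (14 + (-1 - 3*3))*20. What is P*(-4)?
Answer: -320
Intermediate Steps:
P = 80 (P = (14 + (-1 - 9))*20 = (14 - 10)*20 = 4*20 = 80)
P*(-4) = 80*(-4) = -320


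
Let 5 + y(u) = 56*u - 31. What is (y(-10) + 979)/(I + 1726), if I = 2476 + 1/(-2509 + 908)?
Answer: 613183/6727401 ≈ 0.091147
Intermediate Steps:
y(u) = -36 + 56*u (y(u) = -5 + (56*u - 31) = -5 + (-31 + 56*u) = -36 + 56*u)
I = 3964075/1601 (I = 2476 + 1/(-1601) = 2476 - 1/1601 = 3964075/1601 ≈ 2476.0)
(y(-10) + 979)/(I + 1726) = ((-36 + 56*(-10)) + 979)/(3964075/1601 + 1726) = ((-36 - 560) + 979)/(6727401/1601) = (-596 + 979)*(1601/6727401) = 383*(1601/6727401) = 613183/6727401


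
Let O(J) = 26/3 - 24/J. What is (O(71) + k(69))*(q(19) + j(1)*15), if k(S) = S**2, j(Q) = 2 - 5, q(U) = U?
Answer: -26412542/213 ≈ -1.2400e+5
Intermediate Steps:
j(Q) = -3
O(J) = 26/3 - 24/J (O(J) = 26*(1/3) - 24/J = 26/3 - 24/J)
(O(71) + k(69))*(q(19) + j(1)*15) = ((26/3 - 24/71) + 69**2)*(19 - 3*15) = ((26/3 - 24*1/71) + 4761)*(19 - 45) = ((26/3 - 24/71) + 4761)*(-26) = (1774/213 + 4761)*(-26) = (1015867/213)*(-26) = -26412542/213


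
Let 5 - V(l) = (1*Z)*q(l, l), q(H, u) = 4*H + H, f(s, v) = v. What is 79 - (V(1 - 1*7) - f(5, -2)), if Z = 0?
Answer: 72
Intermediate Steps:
q(H, u) = 5*H
V(l) = 5 (V(l) = 5 - 1*0*5*l = 5 - 0*5*l = 5 - 1*0 = 5 + 0 = 5)
79 - (V(1 - 1*7) - f(5, -2)) = 79 - (5 - 1*(-2)) = 79 - (5 + 2) = 79 - 1*7 = 79 - 7 = 72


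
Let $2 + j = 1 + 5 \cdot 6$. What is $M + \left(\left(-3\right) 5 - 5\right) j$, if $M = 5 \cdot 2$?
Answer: $-570$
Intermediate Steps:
$M = 10$
$j = 29$ ($j = -2 + \left(1 + 5 \cdot 6\right) = -2 + \left(1 + 30\right) = -2 + 31 = 29$)
$M + \left(\left(-3\right) 5 - 5\right) j = 10 + \left(\left(-3\right) 5 - 5\right) 29 = 10 + \left(-15 - 5\right) 29 = 10 - 580 = -570$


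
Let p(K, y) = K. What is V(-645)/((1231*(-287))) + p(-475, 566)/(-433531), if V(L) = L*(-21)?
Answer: -814908760/21880743101 ≈ -0.037243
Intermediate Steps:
V(L) = -21*L
V(-645)/((1231*(-287))) + p(-475, 566)/(-433531) = (-21*(-645))/((1231*(-287))) - 475/(-433531) = 13545/(-353297) - 475*(-1/433531) = 13545*(-1/353297) + 475/433531 = -1935/50471 + 475/433531 = -814908760/21880743101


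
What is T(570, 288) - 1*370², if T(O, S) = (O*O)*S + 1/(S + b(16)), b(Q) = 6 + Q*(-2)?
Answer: 24479786601/262 ≈ 9.3434e+7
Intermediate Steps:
b(Q) = 6 - 2*Q
T(O, S) = 1/(-26 + S) + S*O² (T(O, S) = (O*O)*S + 1/(S + (6 - 2*16)) = O²*S + 1/(S + (6 - 32)) = S*O² + 1/(S - 26) = S*O² + 1/(-26 + S) = 1/(-26 + S) + S*O²)
T(570, 288) - 1*370² = (1 + 570²*288² - 26*288*570²)/(-26 + 288) - 1*370² = (1 + 324900*82944 - 26*288*324900)/262 - 1*136900 = (1 + 26948505600 - 2432851200)/262 - 136900 = (1/262)*24515654401 - 136900 = 24515654401/262 - 136900 = 24479786601/262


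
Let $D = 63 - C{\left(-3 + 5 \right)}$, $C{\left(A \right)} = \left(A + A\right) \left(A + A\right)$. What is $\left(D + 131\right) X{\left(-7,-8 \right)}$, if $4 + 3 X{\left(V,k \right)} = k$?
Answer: $-712$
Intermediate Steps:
$C{\left(A \right)} = 4 A^{2}$ ($C{\left(A \right)} = 2 A 2 A = 4 A^{2}$)
$X{\left(V,k \right)} = - \frac{4}{3} + \frac{k}{3}$
$D = 47$ ($D = 63 - 4 \left(-3 + 5\right)^{2} = 63 - 4 \cdot 2^{2} = 63 - 4 \cdot 4 = 63 - 16 = 47$)
$\left(D + 131\right) X{\left(-7,-8 \right)} = \left(47 + 131\right) \left(- \frac{4}{3} + \frac{1}{3} \left(-8\right)\right) = 178 \left(- \frac{4}{3} - \frac{8}{3}\right) = 178 \left(-4\right) = -712$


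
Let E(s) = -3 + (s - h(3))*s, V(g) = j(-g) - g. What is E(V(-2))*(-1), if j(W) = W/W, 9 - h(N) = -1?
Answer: 24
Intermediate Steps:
h(N) = 10 (h(N) = 9 - 1*(-1) = 9 + 1 = 10)
j(W) = 1
V(g) = 1 - g
E(s) = -3 + s*(-10 + s) (E(s) = -3 + (s - 1*10)*s = -3 + (s - 10)*s = -3 + (-10 + s)*s = -3 + s*(-10 + s))
E(V(-2))*(-1) = (-3 + (1 - 1*(-2))**2 - 10*(1 - 1*(-2)))*(-1) = (-3 + (1 + 2)**2 - 10*(1 + 2))*(-1) = (-3 + 3**2 - 10*3)*(-1) = (-3 + 9 - 30)*(-1) = -24*(-1) = 24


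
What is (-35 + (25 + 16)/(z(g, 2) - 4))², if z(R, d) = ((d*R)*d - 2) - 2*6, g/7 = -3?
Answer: 13039321/10404 ≈ 1253.3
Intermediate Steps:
g = -21 (g = 7*(-3) = -21)
z(R, d) = -14 + R*d² (z(R, d) = ((R*d)*d - 2) - 1*12 = (R*d² - 2) - 12 = (-2 + R*d²) - 12 = -14 + R*d²)
(-35 + (25 + 16)/(z(g, 2) - 4))² = (-35 + (25 + 16)/((-14 - 21*2²) - 4))² = (-35 + 41/((-14 - 21*4) - 4))² = (-35 + 41/((-14 - 84) - 4))² = (-35 + 41/(-98 - 4))² = (-35 + 41/(-102))² = (-35 + 41*(-1/102))² = (-35 - 41/102)² = (-3611/102)² = 13039321/10404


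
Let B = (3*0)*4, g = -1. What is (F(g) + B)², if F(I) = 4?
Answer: 16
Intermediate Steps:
B = 0 (B = 0*4 = 0)
(F(g) + B)² = (4 + 0)² = 4² = 16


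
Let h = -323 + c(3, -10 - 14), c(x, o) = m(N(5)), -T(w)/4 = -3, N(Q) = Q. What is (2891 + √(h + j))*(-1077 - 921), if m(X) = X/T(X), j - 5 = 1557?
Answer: -5776218 - 333*√44619 ≈ -5.8466e+6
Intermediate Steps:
j = 1562 (j = 5 + 1557 = 1562)
T(w) = 12 (T(w) = -4*(-3) = 12)
m(X) = X/12
c(x, o) = 5/12 (c(x, o) = (1/12)*5 = 5/12)
h = -3871/12 (h = -323 + 5/12 = -3871/12 ≈ -322.58)
(2891 + √(h + j))*(-1077 - 921) = (2891 + √(-3871/12 + 1562))*(-1077 - 921) = (2891 + √(14873/12))*(-1998) = (2891 + √44619/6)*(-1998) = -5776218 - 333*√44619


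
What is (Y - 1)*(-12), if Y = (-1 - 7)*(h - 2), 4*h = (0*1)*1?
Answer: -180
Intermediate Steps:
h = 0 (h = ((0*1)*1)/4 = (0*1)/4 = (1/4)*0 = 0)
Y = 16 (Y = (-1 - 7)*(0 - 2) = -8*(-2) = 16)
(Y - 1)*(-12) = (16 - 1)*(-12) = 15*(-12) = -180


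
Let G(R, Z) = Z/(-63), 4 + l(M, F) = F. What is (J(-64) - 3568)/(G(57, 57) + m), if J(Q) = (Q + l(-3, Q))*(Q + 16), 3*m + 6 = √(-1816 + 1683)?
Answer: -1772904/5119 - 203448*I*√133/5119 ≈ -346.34 - 458.35*I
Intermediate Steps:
l(M, F) = -4 + F
G(R, Z) = -Z/63 (G(R, Z) = Z*(-1/63) = -Z/63)
m = -2 + I*√133/3 (m = -2 + √(-1816 + 1683)/3 = -2 + √(-133)/3 = -2 + (I*√133)/3 = -2 + I*√133/3 ≈ -2.0 + 3.8442*I)
J(Q) = (-4 + 2*Q)*(16 + Q) (J(Q) = (Q + (-4 + Q))*(Q + 16) = (-4 + 2*Q)*(16 + Q))
(J(-64) - 3568)/(G(57, 57) + m) = ((-64 + 2*(-64)² + 28*(-64)) - 3568)/(-1/63*57 + (-2 + I*√133/3)) = ((-64 + 2*4096 - 1792) - 3568)/(-19/21 + (-2 + I*√133/3)) = ((-64 + 8192 - 1792) - 3568)/(-61/21 + I*√133/3) = (6336 - 3568)/(-61/21 + I*√133/3) = 2768/(-61/21 + I*√133/3)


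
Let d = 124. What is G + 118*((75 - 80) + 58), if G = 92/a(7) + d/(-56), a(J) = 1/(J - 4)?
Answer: 91389/14 ≈ 6527.8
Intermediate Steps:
a(J) = 1/(-4 + J)
G = 3833/14 (G = 92/(1/(-4 + 7)) + 124/(-56) = 92/(1/3) + 124*(-1/56) = 92/(⅓) - 31/14 = 92*3 - 31/14 = 276 - 31/14 = 3833/14 ≈ 273.79)
G + 118*((75 - 80) + 58) = 3833/14 + 118*((75 - 80) + 58) = 3833/14 + 118*(-5 + 58) = 3833/14 + 118*53 = 3833/14 + 6254 = 91389/14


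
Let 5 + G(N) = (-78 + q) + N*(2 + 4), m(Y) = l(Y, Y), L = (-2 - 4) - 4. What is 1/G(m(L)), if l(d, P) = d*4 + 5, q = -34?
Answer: -1/327 ≈ -0.0030581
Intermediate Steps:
l(d, P) = 5 + 4*d (l(d, P) = 4*d + 5 = 5 + 4*d)
L = -10 (L = -6 - 4 = -10)
m(Y) = 5 + 4*Y
G(N) = -117 + 6*N (G(N) = -5 + ((-78 - 34) + N*(2 + 4)) = -5 + (-112 + N*6) = -5 + (-112 + 6*N) = -117 + 6*N)
1/G(m(L)) = 1/(-117 + 6*(5 + 4*(-10))) = 1/(-117 + 6*(5 - 40)) = 1/(-117 + 6*(-35)) = 1/(-117 - 210) = 1/(-327) = -1/327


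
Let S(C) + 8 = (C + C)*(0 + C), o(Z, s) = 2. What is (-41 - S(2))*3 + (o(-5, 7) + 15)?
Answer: -106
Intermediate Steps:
S(C) = -8 + 2*C² (S(C) = -8 + (C + C)*(0 + C) = -8 + (2*C)*C = -8 + 2*C²)
(-41 - S(2))*3 + (o(-5, 7) + 15) = (-41 - (-8 + 2*2²))*3 + (2 + 15) = (-41 - (-8 + 2*4))*3 + 17 = (-41 - (-8 + 8))*3 + 17 = (-41 - 1*0)*3 + 17 = (-41 + 0)*3 + 17 = -41*3 + 17 = -123 + 17 = -106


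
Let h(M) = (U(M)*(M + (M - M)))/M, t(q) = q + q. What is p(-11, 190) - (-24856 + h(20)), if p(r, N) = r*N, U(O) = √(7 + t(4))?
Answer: 22766 - √15 ≈ 22762.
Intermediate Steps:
t(q) = 2*q
U(O) = √15 (U(O) = √(7 + 2*4) = √(7 + 8) = √15)
p(r, N) = N*r
h(M) = √15 (h(M) = (√15*(M + (M - M)))/M = (√15*(M + 0))/M = (√15*M)/M = (M*√15)/M = √15)
p(-11, 190) - (-24856 + h(20)) = 190*(-11) - (-24856 + √15) = -2090 + (24856 - √15) = 22766 - √15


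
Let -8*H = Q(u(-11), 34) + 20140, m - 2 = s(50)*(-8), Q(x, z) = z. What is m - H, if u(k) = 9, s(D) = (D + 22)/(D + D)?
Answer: 251799/100 ≈ 2518.0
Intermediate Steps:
s(D) = (22 + D)/(2*D) (s(D) = (22 + D)/((2*D)) = (22 + D)*(1/(2*D)) = (22 + D)/(2*D))
m = -94/25 (m = 2 + ((1/2)*(22 + 50)/50)*(-8) = 2 + ((1/2)*(1/50)*72)*(-8) = 2 + (18/25)*(-8) = 2 - 144/25 = -94/25 ≈ -3.7600)
H = -10087/4 (H = -(34 + 20140)/8 = -1/8*20174 = -10087/4 ≈ -2521.8)
m - H = -94/25 - 1*(-10087/4) = -94/25 + 10087/4 = 251799/100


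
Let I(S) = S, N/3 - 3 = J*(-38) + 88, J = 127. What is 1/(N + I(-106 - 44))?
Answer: -1/14355 ≈ -6.9662e-5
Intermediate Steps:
N = -14205 (N = 9 + 3*(127*(-38) + 88) = 9 + 3*(-4826 + 88) = 9 + 3*(-4738) = 9 - 14214 = -14205)
1/(N + I(-106 - 44)) = 1/(-14205 + (-106 - 44)) = 1/(-14205 - 150) = 1/(-14355) = -1/14355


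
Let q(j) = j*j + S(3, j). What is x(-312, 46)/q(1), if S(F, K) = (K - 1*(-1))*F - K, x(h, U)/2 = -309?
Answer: -103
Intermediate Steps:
x(h, U) = -618 (x(h, U) = 2*(-309) = -618)
S(F, K) = -K + F*(1 + K) (S(F, K) = (K + 1)*F - K = (1 + K)*F - K = F*(1 + K) - K = -K + F*(1 + K))
q(j) = 3 + j**2 + 2*j (q(j) = j*j + (3 - j + 3*j) = j**2 + (3 + 2*j) = 3 + j**2 + 2*j)
x(-312, 46)/q(1) = -618/(3 + 1**2 + 2*1) = -618/(3 + 1 + 2) = -618/6 = -618*1/6 = -103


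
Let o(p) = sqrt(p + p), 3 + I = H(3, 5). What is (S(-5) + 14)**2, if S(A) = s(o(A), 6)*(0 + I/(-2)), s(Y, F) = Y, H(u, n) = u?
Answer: 196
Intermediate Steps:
I = 0 (I = -3 + 3 = 0)
o(p) = sqrt(2)*sqrt(p) (o(p) = sqrt(2*p) = sqrt(2)*sqrt(p))
S(A) = 0 (S(A) = (sqrt(2)*sqrt(A))*(0 + 0/(-2)) = (sqrt(2)*sqrt(A))*(0 + 0*(-1/2)) = (sqrt(2)*sqrt(A))*(0 + 0) = (sqrt(2)*sqrt(A))*0 = 0)
(S(-5) + 14)**2 = (0 + 14)**2 = 14**2 = 196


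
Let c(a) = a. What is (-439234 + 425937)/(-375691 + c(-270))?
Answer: 13297/375961 ≈ 0.035368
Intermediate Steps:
(-439234 + 425937)/(-375691 + c(-270)) = (-439234 + 425937)/(-375691 - 270) = -13297/(-375961) = -13297*(-1/375961) = 13297/375961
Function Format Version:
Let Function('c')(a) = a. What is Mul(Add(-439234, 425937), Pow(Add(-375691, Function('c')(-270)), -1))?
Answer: Rational(13297, 375961) ≈ 0.035368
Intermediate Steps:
Mul(Add(-439234, 425937), Pow(Add(-375691, Function('c')(-270)), -1)) = Mul(Add(-439234, 425937), Pow(Add(-375691, -270), -1)) = Mul(-13297, Pow(-375961, -1)) = Mul(-13297, Rational(-1, 375961)) = Rational(13297, 375961)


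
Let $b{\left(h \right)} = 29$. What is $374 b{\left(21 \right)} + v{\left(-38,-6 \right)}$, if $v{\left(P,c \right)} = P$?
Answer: $10808$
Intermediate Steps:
$374 b{\left(21 \right)} + v{\left(-38,-6 \right)} = 374 \cdot 29 - 38 = 10846 - 38 = 10808$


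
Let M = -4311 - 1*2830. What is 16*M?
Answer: -114256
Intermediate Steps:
M = -7141 (M = -4311 - 2830 = -7141)
16*M = 16*(-7141) = -114256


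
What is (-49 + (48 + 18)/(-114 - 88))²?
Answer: 24820324/10201 ≈ 2433.1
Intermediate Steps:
(-49 + (48 + 18)/(-114 - 88))² = (-49 + 66/(-202))² = (-49 + 66*(-1/202))² = (-49 - 33/101)² = (-4982/101)² = 24820324/10201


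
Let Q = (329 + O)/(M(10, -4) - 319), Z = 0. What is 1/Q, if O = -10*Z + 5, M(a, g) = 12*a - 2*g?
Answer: -191/334 ≈ -0.57186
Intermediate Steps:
M(a, g) = -2*g + 12*a
O = 5 (O = -10*0 + 5 = 0 + 5 = 5)
Q = -334/191 (Q = (329 + 5)/((-2*(-4) + 12*10) - 319) = 334/((8 + 120) - 319) = 334/(128 - 319) = 334/(-191) = 334*(-1/191) = -334/191 ≈ -1.7487)
1/Q = 1/(-334/191) = -191/334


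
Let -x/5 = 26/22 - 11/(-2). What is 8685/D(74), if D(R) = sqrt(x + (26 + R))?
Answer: 1737*sqrt(32230)/293 ≈ 1064.3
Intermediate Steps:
x = -735/22 (x = -5*(26/22 - 11/(-2)) = -5*(26*(1/22) - 11*(-1/2)) = -5*(13/11 + 11/2) = -5*147/22 = -735/22 ≈ -33.409)
D(R) = sqrt(-163/22 + R) (D(R) = sqrt(-735/22 + (26 + R)) = sqrt(-163/22 + R))
8685/D(74) = 8685/((sqrt(-3586 + 484*74)/22)) = 8685/((sqrt(-3586 + 35816)/22)) = 8685/((sqrt(32230)/22)) = 8685*(sqrt(32230)/1465) = 1737*sqrt(32230)/293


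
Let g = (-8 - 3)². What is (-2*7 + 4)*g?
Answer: -1210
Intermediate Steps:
g = 121 (g = (-11)² = 121)
(-2*7 + 4)*g = (-2*7 + 4)*121 = (-14 + 4)*121 = -10*121 = -1210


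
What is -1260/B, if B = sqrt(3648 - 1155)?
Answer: -420*sqrt(277)/277 ≈ -25.235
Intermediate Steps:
B = 3*sqrt(277) (B = sqrt(2493) = 3*sqrt(277) ≈ 49.930)
-1260/B = -1260*sqrt(277)/831 = -420*sqrt(277)/277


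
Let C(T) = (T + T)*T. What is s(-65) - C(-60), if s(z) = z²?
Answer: -2975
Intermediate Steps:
C(T) = 2*T² (C(T) = (2*T)*T = 2*T²)
s(-65) - C(-60) = (-65)² - 2*(-60)² = 4225 - 2*3600 = 4225 - 1*7200 = 4225 - 7200 = -2975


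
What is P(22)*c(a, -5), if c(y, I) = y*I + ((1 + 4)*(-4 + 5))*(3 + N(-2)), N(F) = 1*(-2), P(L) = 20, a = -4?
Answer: 500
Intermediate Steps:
N(F) = -2
c(y, I) = 5 + I*y (c(y, I) = y*I + ((1 + 4)*(-4 + 5))*(3 - 2) = I*y + (5*1)*1 = I*y + 5*1 = I*y + 5 = 5 + I*y)
P(22)*c(a, -5) = 20*(5 - 5*(-4)) = 20*(5 + 20) = 20*25 = 500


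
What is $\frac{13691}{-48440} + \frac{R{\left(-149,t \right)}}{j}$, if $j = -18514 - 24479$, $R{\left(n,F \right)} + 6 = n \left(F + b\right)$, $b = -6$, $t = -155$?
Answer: $- \frac{1750353683}{2082580920} \approx -0.84047$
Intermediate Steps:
$R{\left(n,F \right)} = -6 + n \left(-6 + F\right)$ ($R{\left(n,F \right)} = -6 + n \left(F - 6\right) = -6 + n \left(-6 + F\right)$)
$j = -42993$ ($j = -18514 - 24479 = -42993$)
$\frac{13691}{-48440} + \frac{R{\left(-149,t \right)}}{j} = \frac{13691}{-48440} + \frac{-6 - -894 - -23095}{-42993} = 13691 \left(- \frac{1}{48440}\right) + \left(-6 + 894 + 23095\right) \left(- \frac{1}{42993}\right) = - \frac{13691}{48440} + 23983 \left(- \frac{1}{42993}\right) = - \frac{13691}{48440} - \frac{23983}{42993} = - \frac{1750353683}{2082580920}$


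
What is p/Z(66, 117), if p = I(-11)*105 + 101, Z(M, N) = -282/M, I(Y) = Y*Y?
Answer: -140866/47 ≈ -2997.1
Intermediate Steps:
I(Y) = Y²
p = 12806 (p = (-11)²*105 + 101 = 121*105 + 101 = 12705 + 101 = 12806)
p/Z(66, 117) = 12806/((-282/66)) = 12806/((-282*1/66)) = 12806/(-47/11) = 12806*(-11/47) = -140866/47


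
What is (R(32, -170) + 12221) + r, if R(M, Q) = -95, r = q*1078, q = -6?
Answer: 5658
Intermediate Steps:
r = -6468 (r = -6*1078 = -6468)
(R(32, -170) + 12221) + r = (-95 + 12221) - 6468 = 12126 - 6468 = 5658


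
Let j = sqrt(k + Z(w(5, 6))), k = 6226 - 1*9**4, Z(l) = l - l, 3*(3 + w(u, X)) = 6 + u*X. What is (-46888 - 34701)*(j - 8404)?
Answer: 685673956 - 81589*I*sqrt(335) ≈ 6.8567e+8 - 1.4933e+6*I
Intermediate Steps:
w(u, X) = -1 + X*u/3 (w(u, X) = -3 + (6 + u*X)/3 = -3 + (6 + X*u)/3 = -3 + (2 + X*u/3) = -1 + X*u/3)
Z(l) = 0
k = -335 (k = 6226 - 1*6561 = 6226 - 6561 = -335)
j = I*sqrt(335) (j = sqrt(-335 + 0) = sqrt(-335) = I*sqrt(335) ≈ 18.303*I)
(-46888 - 34701)*(j - 8404) = (-46888 - 34701)*(I*sqrt(335) - 8404) = -81589*(-8404 + I*sqrt(335)) = 685673956 - 81589*I*sqrt(335)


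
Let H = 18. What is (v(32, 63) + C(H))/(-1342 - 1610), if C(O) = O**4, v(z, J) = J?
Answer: -11671/328 ≈ -35.582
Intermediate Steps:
(v(32, 63) + C(H))/(-1342 - 1610) = (63 + 18**4)/(-1342 - 1610) = (63 + 104976)/(-2952) = 105039*(-1/2952) = -11671/328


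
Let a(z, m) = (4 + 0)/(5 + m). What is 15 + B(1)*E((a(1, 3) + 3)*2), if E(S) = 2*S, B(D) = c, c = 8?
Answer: 127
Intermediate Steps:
a(z, m) = 4/(5 + m)
B(D) = 8
15 + B(1)*E((a(1, 3) + 3)*2) = 15 + 8*(2*((4/(5 + 3) + 3)*2)) = 15 + 8*(2*((4/8 + 3)*2)) = 15 + 8*(2*((4*(1/8) + 3)*2)) = 15 + 8*(2*((1/2 + 3)*2)) = 15 + 8*(2*((7/2)*2)) = 15 + 8*(2*7) = 15 + 8*14 = 15 + 112 = 127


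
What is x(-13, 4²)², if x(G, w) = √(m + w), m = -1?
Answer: 15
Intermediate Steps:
x(G, w) = √(-1 + w)
x(-13, 4²)² = (√(-1 + 4²))² = (√(-1 + 16))² = (√15)² = 15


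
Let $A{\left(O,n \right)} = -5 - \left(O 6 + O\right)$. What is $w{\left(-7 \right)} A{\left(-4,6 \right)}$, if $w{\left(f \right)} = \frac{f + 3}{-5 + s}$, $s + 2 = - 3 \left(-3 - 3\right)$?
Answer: $- \frac{92}{11} \approx -8.3636$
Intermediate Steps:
$s = 16$ ($s = -2 - 3 \left(-3 - 3\right) = -2 - -18 = -2 + 18 = 16$)
$A{\left(O,n \right)} = -5 - 7 O$ ($A{\left(O,n \right)} = -5 - \left(6 O + O\right) = -5 - 7 O$)
$w{\left(f \right)} = \frac{3}{11} + \frac{f}{11}$ ($w{\left(f \right)} = \frac{f + 3}{-5 + 16} = \frac{3 + f}{11} = \left(3 + f\right) \frac{1}{11} = \frac{3}{11} + \frac{f}{11}$)
$w{\left(-7 \right)} A{\left(-4,6 \right)} = \left(\frac{3}{11} + \frac{1}{11} \left(-7\right)\right) \left(-5 - -28\right) = \left(\frac{3}{11} - \frac{7}{11}\right) \left(-5 + 28\right) = \left(- \frac{4}{11}\right) 23 = - \frac{92}{11}$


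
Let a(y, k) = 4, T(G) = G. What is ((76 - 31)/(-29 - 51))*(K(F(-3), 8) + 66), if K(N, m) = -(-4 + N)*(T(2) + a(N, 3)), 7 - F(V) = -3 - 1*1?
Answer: -27/2 ≈ -13.500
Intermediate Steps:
F(V) = 11 (F(V) = 7 - (-3 - 1*1) = 7 - (-3 - 1) = 7 - 1*(-4) = 7 + 4 = 11)
K(N, m) = 24 - 6*N (K(N, m) = -(-4 + N)*(2 + 4) = -(-4 + N)*6 = -(-24 + 6*N) = 24 - 6*N)
((76 - 31)/(-29 - 51))*(K(F(-3), 8) + 66) = ((76 - 31)/(-29 - 51))*((24 - 6*11) + 66) = (45/(-80))*((24 - 66) + 66) = (45*(-1/80))*(-42 + 66) = -9/16*24 = -27/2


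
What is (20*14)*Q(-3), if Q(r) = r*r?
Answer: 2520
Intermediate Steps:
Q(r) = r²
(20*14)*Q(-3) = (20*14)*(-3)² = 280*9 = 2520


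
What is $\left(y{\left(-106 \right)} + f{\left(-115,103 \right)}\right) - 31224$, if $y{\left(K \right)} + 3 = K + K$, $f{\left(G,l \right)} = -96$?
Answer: $-31535$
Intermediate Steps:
$y{\left(K \right)} = -3 + 2 K$ ($y{\left(K \right)} = -3 + \left(K + K\right) = -3 + 2 K$)
$\left(y{\left(-106 \right)} + f{\left(-115,103 \right)}\right) - 31224 = \left(\left(-3 + 2 \left(-106\right)\right) - 96\right) - 31224 = \left(\left(-3 - 212\right) - 96\right) - 31224 = \left(-215 - 96\right) - 31224 = -311 - 31224 = -31535$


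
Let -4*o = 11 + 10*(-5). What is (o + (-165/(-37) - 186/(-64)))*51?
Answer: 1033515/1184 ≈ 872.90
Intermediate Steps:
o = 39/4 (o = -(11 + 10*(-5))/4 = -(11 - 50)/4 = -¼*(-39) = 39/4 ≈ 9.7500)
(o + (-165/(-37) - 186/(-64)))*51 = (39/4 + (-165/(-37) - 186/(-64)))*51 = (39/4 + (-165*(-1/37) - 186*(-1/64)))*51 = (39/4 + (165/37 + 93/32))*51 = (39/4 + 8721/1184)*51 = (20265/1184)*51 = 1033515/1184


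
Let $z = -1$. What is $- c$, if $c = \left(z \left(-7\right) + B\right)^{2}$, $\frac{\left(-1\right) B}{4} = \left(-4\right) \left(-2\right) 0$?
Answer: $-49$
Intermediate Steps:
$B = 0$ ($B = - 4 \left(-4\right) \left(-2\right) 0 = - 4 \cdot 8 \cdot 0 = \left(-4\right) 0 = 0$)
$c = 49$ ($c = \left(\left(-1\right) \left(-7\right) + 0\right)^{2} = \left(7 + 0\right)^{2} = 7^{2} = 49$)
$- c = \left(-1\right) 49 = -49$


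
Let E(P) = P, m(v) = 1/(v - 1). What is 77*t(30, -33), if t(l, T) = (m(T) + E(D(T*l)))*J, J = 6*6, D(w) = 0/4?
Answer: -1386/17 ≈ -81.529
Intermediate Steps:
m(v) = 1/(-1 + v)
D(w) = 0 (D(w) = 0*(¼) = 0)
J = 36
t(l, T) = 36/(-1 + T) (t(l, T) = (1/(-1 + T) + 0)*36 = 36/(-1 + T))
77*t(30, -33) = 77*(36/(-1 - 33)) = 77*(36/(-34)) = 77*(36*(-1/34)) = 77*(-18/17) = -1386/17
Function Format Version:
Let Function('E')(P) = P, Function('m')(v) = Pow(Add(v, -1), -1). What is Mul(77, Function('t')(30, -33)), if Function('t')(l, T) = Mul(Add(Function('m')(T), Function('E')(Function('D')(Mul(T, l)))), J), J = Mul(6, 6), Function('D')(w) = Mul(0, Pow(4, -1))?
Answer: Rational(-1386, 17) ≈ -81.529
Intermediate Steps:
Function('m')(v) = Pow(Add(-1, v), -1)
Function('D')(w) = 0 (Function('D')(w) = Mul(0, Rational(1, 4)) = 0)
J = 36
Function('t')(l, T) = Mul(36, Pow(Add(-1, T), -1)) (Function('t')(l, T) = Mul(Add(Pow(Add(-1, T), -1), 0), 36) = Mul(Pow(Add(-1, T), -1), 36) = Mul(36, Pow(Add(-1, T), -1)))
Mul(77, Function('t')(30, -33)) = Mul(77, Mul(36, Pow(Add(-1, -33), -1))) = Mul(77, Mul(36, Pow(-34, -1))) = Mul(77, Mul(36, Rational(-1, 34))) = Mul(77, Rational(-18, 17)) = Rational(-1386, 17)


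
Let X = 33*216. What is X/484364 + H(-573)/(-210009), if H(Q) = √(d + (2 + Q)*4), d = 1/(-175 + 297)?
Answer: 1782/121091 - I*√33994934/25621098 ≈ 0.014716 - 0.00022757*I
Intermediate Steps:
d = 1/122 ≈ 0.0081967
H(Q) = √(977/122 + 4*Q) (H(Q) = √(1/122 + (2 + Q)*4) = √(1/122 + (8 + 4*Q)) = √(977/122 + 4*Q))
X = 7128
X/484364 + H(-573)/(-210009) = 7128/484364 + (√(119194 + 59536*(-573))/122)/(-210009) = 7128*(1/484364) + (√(119194 - 34114128)/122)*(-1/210009) = 1782/121091 + (√(-33994934)/122)*(-1/210009) = 1782/121091 + ((I*√33994934)/122)*(-1/210009) = 1782/121091 + (I*√33994934/122)*(-1/210009) = 1782/121091 - I*√33994934/25621098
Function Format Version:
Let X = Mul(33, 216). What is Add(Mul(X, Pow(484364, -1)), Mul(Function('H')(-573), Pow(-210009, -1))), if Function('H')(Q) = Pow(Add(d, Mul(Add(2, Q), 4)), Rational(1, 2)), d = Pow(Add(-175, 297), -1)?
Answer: Add(Rational(1782, 121091), Mul(Rational(-1, 25621098), I, Pow(33994934, Rational(1, 2)))) ≈ Add(0.014716, Mul(-0.00022757, I))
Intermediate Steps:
d = Rational(1, 122) (d = Pow(122, -1) = Rational(1, 122) ≈ 0.0081967)
Function('H')(Q) = Pow(Add(Rational(977, 122), Mul(4, Q)), Rational(1, 2)) (Function('H')(Q) = Pow(Add(Rational(1, 122), Mul(Add(2, Q), 4)), Rational(1, 2)) = Pow(Add(Rational(1, 122), Add(8, Mul(4, Q))), Rational(1, 2)) = Pow(Add(Rational(977, 122), Mul(4, Q)), Rational(1, 2)))
X = 7128
Add(Mul(X, Pow(484364, -1)), Mul(Function('H')(-573), Pow(-210009, -1))) = Add(Mul(7128, Pow(484364, -1)), Mul(Mul(Rational(1, 122), Pow(Add(119194, Mul(59536, -573)), Rational(1, 2))), Pow(-210009, -1))) = Add(Mul(7128, Rational(1, 484364)), Mul(Mul(Rational(1, 122), Pow(Add(119194, -34114128), Rational(1, 2))), Rational(-1, 210009))) = Add(Rational(1782, 121091), Mul(Mul(Rational(1, 122), Pow(-33994934, Rational(1, 2))), Rational(-1, 210009))) = Add(Rational(1782, 121091), Mul(Mul(Rational(1, 122), Mul(I, Pow(33994934, Rational(1, 2)))), Rational(-1, 210009))) = Add(Rational(1782, 121091), Mul(Mul(Rational(1, 122), I, Pow(33994934, Rational(1, 2))), Rational(-1, 210009))) = Add(Rational(1782, 121091), Mul(Rational(-1, 25621098), I, Pow(33994934, Rational(1, 2))))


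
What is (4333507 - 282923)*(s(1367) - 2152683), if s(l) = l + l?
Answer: -8708549020216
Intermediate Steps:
s(l) = 2*l
(4333507 - 282923)*(s(1367) - 2152683) = (4333507 - 282923)*(2*1367 - 2152683) = 4050584*(2734 - 2152683) = 4050584*(-2149949) = -8708549020216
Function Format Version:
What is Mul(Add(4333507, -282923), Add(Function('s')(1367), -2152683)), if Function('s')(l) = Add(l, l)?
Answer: -8708549020216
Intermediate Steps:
Function('s')(l) = Mul(2, l)
Mul(Add(4333507, -282923), Add(Function('s')(1367), -2152683)) = Mul(Add(4333507, -282923), Add(Mul(2, 1367), -2152683)) = Mul(4050584, Add(2734, -2152683)) = Mul(4050584, -2149949) = -8708549020216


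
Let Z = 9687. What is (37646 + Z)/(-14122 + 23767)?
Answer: 47333/9645 ≈ 4.9075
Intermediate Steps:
(37646 + Z)/(-14122 + 23767) = (37646 + 9687)/(-14122 + 23767) = 47333/9645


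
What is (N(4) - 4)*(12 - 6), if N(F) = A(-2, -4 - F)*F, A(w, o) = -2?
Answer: -72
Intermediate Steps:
N(F) = -2*F
(N(4) - 4)*(12 - 6) = (-2*4 - 4)*(12 - 6) = (-8 - 4)*6 = -12*6 = -72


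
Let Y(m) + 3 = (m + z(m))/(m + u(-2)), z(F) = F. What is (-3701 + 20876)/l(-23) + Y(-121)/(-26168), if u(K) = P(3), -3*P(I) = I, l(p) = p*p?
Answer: 13707796099/422207596 ≈ 32.467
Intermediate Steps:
l(p) = p²
P(I) = -I/3
u(K) = -1 (u(K) = -⅓*3 = -1)
Y(m) = -3 + 2*m/(-1 + m) (Y(m) = -3 + (m + m)/(m - 1) = -3 + (2*m)/(-1 + m) = -3 + 2*m/(-1 + m))
(-3701 + 20876)/l(-23) + Y(-121)/(-26168) = (-3701 + 20876)/((-23)²) + ((3 - 1*(-121))/(-1 - 121))/(-26168) = 17175/529 + ((3 + 121)/(-122))*(-1/26168) = 17175*(1/529) - 1/122*124*(-1/26168) = 17175/529 - 62/61*(-1/26168) = 17175/529 + 31/798124 = 13707796099/422207596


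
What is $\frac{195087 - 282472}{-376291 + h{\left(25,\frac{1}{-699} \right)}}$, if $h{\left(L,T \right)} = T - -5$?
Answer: $\frac{12216423}{52604783} \approx 0.23223$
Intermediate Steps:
$h{\left(L,T \right)} = 5 + T$ ($h{\left(L,T \right)} = T + 5 = 5 + T$)
$\frac{195087 - 282472}{-376291 + h{\left(25,\frac{1}{-699} \right)}} = \frac{195087 - 282472}{-376291 + \left(5 + \frac{1}{-699}\right)} = - \frac{87385}{-376291 + \left(5 - \frac{1}{699}\right)} = - \frac{87385}{-376291 + \frac{3494}{699}} = - \frac{87385}{- \frac{263023915}{699}} = \left(-87385\right) \left(- \frac{699}{263023915}\right) = \frac{12216423}{52604783}$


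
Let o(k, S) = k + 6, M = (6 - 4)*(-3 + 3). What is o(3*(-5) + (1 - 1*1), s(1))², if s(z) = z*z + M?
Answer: 81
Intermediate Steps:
M = 0 (M = 2*0 = 0)
s(z) = z² (s(z) = z*z + 0 = z² + 0 = z²)
o(k, S) = 6 + k
o(3*(-5) + (1 - 1*1), s(1))² = (6 + (3*(-5) + (1 - 1*1)))² = (6 + (-15 + (1 - 1)))² = (6 + (-15 + 0))² = (6 - 15)² = (-9)² = 81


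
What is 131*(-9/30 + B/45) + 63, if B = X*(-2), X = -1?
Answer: 2657/90 ≈ 29.522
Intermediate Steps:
B = 2 (B = -1*(-2) = 2)
131*(-9/30 + B/45) + 63 = 131*(-9/30 + 2/45) + 63 = 131*(-9*1/30 + 2*(1/45)) + 63 = 131*(-3/10 + 2/45) + 63 = 131*(-23/90) + 63 = -3013/90 + 63 = 2657/90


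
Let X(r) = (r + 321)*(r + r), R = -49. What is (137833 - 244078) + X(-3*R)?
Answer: 31347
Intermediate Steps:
X(r) = 2*r*(321 + r) (X(r) = (321 + r)*(2*r) = 2*r*(321 + r))
(137833 - 244078) + X(-3*R) = (137833 - 244078) + 2*(-3*(-49))*(321 - 3*(-49)) = -106245 + 2*147*(321 + 147) = -106245 + 2*147*468 = -106245 + 137592 = 31347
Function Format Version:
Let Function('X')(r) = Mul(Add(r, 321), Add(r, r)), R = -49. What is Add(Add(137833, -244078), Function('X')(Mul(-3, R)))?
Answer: 31347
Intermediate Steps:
Function('X')(r) = Mul(2, r, Add(321, r)) (Function('X')(r) = Mul(Add(321, r), Mul(2, r)) = Mul(2, r, Add(321, r)))
Add(Add(137833, -244078), Function('X')(Mul(-3, R))) = Add(Add(137833, -244078), Mul(2, Mul(-3, -49), Add(321, Mul(-3, -49)))) = Add(-106245, Mul(2, 147, Add(321, 147))) = Add(-106245, Mul(2, 147, 468)) = Add(-106245, 137592) = 31347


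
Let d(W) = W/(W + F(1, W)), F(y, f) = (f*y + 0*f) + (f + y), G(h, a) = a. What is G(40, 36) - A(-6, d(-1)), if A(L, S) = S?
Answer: 71/2 ≈ 35.500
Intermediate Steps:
F(y, f) = f + y + f*y (F(y, f) = (f*y + 0) + (f + y) = f*y + (f + y) = f + y + f*y)
d(W) = W/(1 + 3*W) (d(W) = W/(W + (W + 1 + W*1)) = W/(W + (W + 1 + W)) = W/(W + (1 + 2*W)) = W/(1 + 3*W))
G(40, 36) - A(-6, d(-1)) = 36 - (-1)/(1 + 3*(-1)) = 36 - (-1)/(1 - 3) = 36 - (-1)/(-2) = 36 - (-1)*(-1)/2 = 36 - 1*½ = 36 - ½ = 71/2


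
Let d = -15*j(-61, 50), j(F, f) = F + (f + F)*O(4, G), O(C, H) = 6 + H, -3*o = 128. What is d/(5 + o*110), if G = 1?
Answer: -1242/2813 ≈ -0.44152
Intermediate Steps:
o = -128/3 (o = -⅓*128 = -128/3 ≈ -42.667)
j(F, f) = 7*f + 8*F (j(F, f) = F + (f + F)*(6 + 1) = F + (F + f)*7 = F + (7*F + 7*f) = 7*f + 8*F)
d = 2070 (d = -15*(7*50 + 8*(-61)) = -15*(350 - 488) = -15*(-138) = 2070)
d/(5 + o*110) = 2070/(5 - 128/3*110) = 2070/(5 - 14080/3) = 2070/(-14065/3) = 2070*(-3/14065) = -1242/2813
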